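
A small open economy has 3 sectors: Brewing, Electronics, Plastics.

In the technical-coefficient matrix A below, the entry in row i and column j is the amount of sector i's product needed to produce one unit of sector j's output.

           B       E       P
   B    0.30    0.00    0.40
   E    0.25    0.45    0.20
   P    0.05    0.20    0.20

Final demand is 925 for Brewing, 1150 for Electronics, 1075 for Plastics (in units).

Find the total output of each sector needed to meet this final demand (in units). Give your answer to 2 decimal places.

I − A =
  [   0.70     0.00    -0.40]
  [  -0.25     0.55    -0.20]
  [  -0.05    -0.20     0.80]
Cofactors of I−A, C_ij = (−1)^(i+j)·(minor ij) (rows/columns in the sector order above):
  C_11 = (0.55)(0.80) − (-0.20)(-0.20) = 0.4000
  C_12 = −[(-0.25)(0.80) − (-0.20)(-0.05)] = 0.2100
  C_13 = (-0.25)(-0.20) − (0.55)(-0.05) = 0.0775
  C_21 = −[(0.00)(0.80) − (-0.40)(-0.20)] = 0.0800
  C_22 = (0.70)(0.80) − (-0.40)(-0.05) = 0.5400
  C_23 = −[(0.70)(-0.20) − (0.00)(-0.05)] = 0.1400
  C_31 = (0.00)(-0.20) − (-0.40)(0.55) = 0.2200
  C_32 = −[(0.70)(-0.20) − (-0.40)(-0.25)] = 0.2400
  C_33 = (0.70)(0.55) − (0.00)(-0.25) = 0.3850
det(I−A) = Σ_j (I−A)_1j·C_1j = (0.70)(0.4000) + (0.00)(0.2100) + (-0.40)(0.0775) = 0.2490
adj(I−A) = Cᵀ =
  [ 0.4000   0.0800   0.2200]
  [ 0.2100   0.5400   0.2400]
  [ 0.0775   0.1400   0.3850]
(I − A)⁻¹ = adj(I−A) / det(I−A) ≈
  [   1.6064     0.3213     0.8835]
  [   0.8434     2.1687     0.9639]
  [   0.3112     0.5622     1.5462]
x = (I − A)⁻¹ d = adj(I−A)·d / det(I−A), with det(I−A) = 0.2490:
  x_B = (0.4000·925 + 0.0800·1150 + 0.2200·1075) / 0.2490 = 698.50 / 0.2490 ≈ 2805.22
  x_E = (0.2100·925 + 0.5400·1150 + 0.2400·1075) / 0.2490 = 1073.25 / 0.2490 ≈ 4310.24
  x_P = (0.0775·925 + 0.1400·1150 + 0.3850·1075) / 0.2490 = 646.5625 / 0.2490 ≈ 2596.64

x_B = 2805.22, x_E = 4310.24, x_P = 2596.64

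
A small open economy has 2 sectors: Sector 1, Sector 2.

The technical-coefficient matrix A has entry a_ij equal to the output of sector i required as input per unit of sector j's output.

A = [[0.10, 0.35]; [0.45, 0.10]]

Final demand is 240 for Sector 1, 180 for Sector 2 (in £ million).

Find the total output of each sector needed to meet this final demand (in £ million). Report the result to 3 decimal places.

I − A =
  [   0.90    -0.35]
  [  -0.45     0.90]
det(I−A) = (0.90)(0.90) − (-0.35)(-0.45) = 0.6525
adj(I−A) = [[0.90, 0.35], [0.45, 0.90]]
(I − A)⁻¹ = adj(I−A) / det(I−A) ≈
  [   1.3793     0.5364]
  [   0.6897     1.3793]
x = (I − A)⁻¹ d = adj(I−A)·d / det(I−A), with det(I−A) = 0.6525:
  x_1 = (0.90·240 + 0.35·180) / 0.6525 = 279.00 / 0.6525 ≈ 427.586
  x_2 = (0.45·240 + 0.90·180) / 0.6525 = 270.00 / 0.6525 ≈ 413.793

x_1 = 427.586, x_2 = 413.793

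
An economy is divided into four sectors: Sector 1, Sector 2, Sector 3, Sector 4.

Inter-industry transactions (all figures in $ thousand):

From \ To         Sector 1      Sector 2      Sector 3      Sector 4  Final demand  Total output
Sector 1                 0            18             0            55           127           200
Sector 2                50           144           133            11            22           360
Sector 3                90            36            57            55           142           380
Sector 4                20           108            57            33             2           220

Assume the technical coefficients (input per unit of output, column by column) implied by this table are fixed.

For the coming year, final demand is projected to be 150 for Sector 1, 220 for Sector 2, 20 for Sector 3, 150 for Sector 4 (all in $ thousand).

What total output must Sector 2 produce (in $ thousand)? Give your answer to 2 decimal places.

x_2 = 837.25

Technical coefficients a_ij = z_ij / X_j:
  a_11 = 0/200 = 0.00, a_21 = 50/200 = 0.25, a_31 = 90/200 = 0.45, a_41 = 20/200 = 0.10
  a_12 = 18/360 = 0.05, a_22 = 144/360 = 0.40, a_32 = 36/360 = 0.10, a_42 = 108/360 = 0.30
  a_13 = 0/380 = 0.00, a_23 = 133/380 = 0.35, a_33 = 57/380 = 0.15, a_43 = 57/380 = 0.15
  a_14 = 55/220 = 0.25, a_24 = 11/220 = 0.05, a_34 = 55/220 = 0.25, a_44 = 33/220 = 0.15
I − A =
  [   1.00    -0.05     0.00    -0.25]
  [  -0.25     0.60    -0.35    -0.05]
  [  -0.45    -0.10     0.85    -0.25]
  [  -0.10    -0.30    -0.15     0.85]
Compute the cofactors C_ij = (−1)^(i+j)·(3×3 minor ij) of I−A; the adjugate is their transpose:
adj(I−A) = Cᵀ =
  [ 0.341500   0.101750   0.064000   0.125250]
  [ 0.321500   0.646875   0.305625   0.222500]
  [ 0.278250   0.211625   0.450375   0.226750]
  [ 0.202750   0.277625   0.194875   0.456500]
det(I−A) = Σ_j (I−A)_1j·C_1j = (1.00)(0.341500) + (-0.05)(0.321500) + (0.00)(0.278250) + (-0.25)(0.202750) = 0.2747375
(I − A)⁻¹ = adj(I−A) / det(I−A) ≈
  [   1.2430     0.3704     0.2329     0.4559]
  [   1.1702     2.3545     1.1124     0.8099]
  [   1.0128     0.7703     1.6393     0.8253]
  [   0.7380     1.0105     0.7093     1.6616]
x = (I − A)⁻¹ d = adj(I−A)·d / det(I−A), with det(I−A) = 0.2747375:
  x_1 = (0.341500·150 + 0.101750·220 + 0.064000·20 + 0.125250·150) / 0.2747375 = 93.6775 / 0.2747375 ≈ 340.97
  x_2 = (0.321500·150 + 0.646875·220 + 0.305625·20 + 0.222500·150) / 0.2747375 = 230.025 / 0.2747375 ≈ 837.25
  x_3 = (0.278250·150 + 0.211625·220 + 0.450375·20 + 0.226750·150) / 0.2747375 = 131.315 / 0.2747375 ≈ 477.97
  x_4 = (0.202750·150 + 0.277625·220 + 0.194875·20 + 0.456500·150) / 0.2747375 = 163.8625 / 0.2747375 ≈ 596.43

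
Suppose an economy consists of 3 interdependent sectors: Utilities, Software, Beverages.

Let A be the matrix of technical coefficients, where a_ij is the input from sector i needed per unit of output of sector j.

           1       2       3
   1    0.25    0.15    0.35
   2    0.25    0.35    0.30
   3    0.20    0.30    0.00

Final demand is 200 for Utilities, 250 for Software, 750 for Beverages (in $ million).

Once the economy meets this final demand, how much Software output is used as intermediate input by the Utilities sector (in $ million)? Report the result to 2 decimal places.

z_21 = 314.93

I − A =
  [   0.75    -0.15    -0.35]
  [  -0.25     0.65    -0.30]
  [  -0.20    -0.30     1.00]
Cofactors of I−A, C_ij = (−1)^(i+j)·(minor ij) (rows/columns in the sector order above):
  C_11 = (0.65)(1.00) − (-0.30)(-0.30) = 0.5600
  C_12 = −[(-0.25)(1.00) − (-0.30)(-0.20)] = 0.3100
  C_13 = (-0.25)(-0.30) − (0.65)(-0.20) = 0.2050
  C_21 = −[(-0.15)(1.00) − (-0.35)(-0.30)] = 0.2550
  C_22 = (0.75)(1.00) − (-0.35)(-0.20) = 0.6800
  C_23 = −[(0.75)(-0.30) − (-0.15)(-0.20)] = 0.2550
  C_31 = (-0.15)(-0.30) − (-0.35)(0.65) = 0.2725
  C_32 = −[(0.75)(-0.30) − (-0.35)(-0.25)] = 0.3125
  C_33 = (0.75)(0.65) − (-0.15)(-0.25) = 0.4500
det(I−A) = Σ_j (I−A)_1j·C_1j = (0.75)(0.5600) + (-0.15)(0.3100) + (-0.35)(0.2050) = 0.30175
adj(I−A) = Cᵀ =
  [ 0.5600   0.2550   0.2725]
  [ 0.3100   0.6800   0.3125]
  [ 0.2050   0.2550   0.4500]
(I − A)⁻¹ = adj(I−A) / det(I−A) ≈
  [   1.8558     0.8451     0.9031]
  [   1.0273     2.2535     1.0356]
  [   0.6794     0.8451     1.4913]
First solve x = (I − A)⁻¹ d = adj(I−A)·d / det(I−A); in particular x_1 = (0.5600·200 + 0.2550·250 + 0.2725·750) / 0.30175 = 380.125 / 0.30175 ≈ 1259.7349.
Intermediate flow from 2 to 1: z_21 = a_21 · x_1 = 0.25 × 380.125 / 0.30175 = 95.03125 / 0.30175 ≈ 314.93.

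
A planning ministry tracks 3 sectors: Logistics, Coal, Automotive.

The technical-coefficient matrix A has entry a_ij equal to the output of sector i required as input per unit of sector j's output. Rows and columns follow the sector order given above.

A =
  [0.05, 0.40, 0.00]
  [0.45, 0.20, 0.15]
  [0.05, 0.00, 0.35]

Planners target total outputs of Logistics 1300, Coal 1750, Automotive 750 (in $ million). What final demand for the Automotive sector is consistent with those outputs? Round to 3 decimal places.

I − A =
  [   0.95    -0.40     0.00]
  [  -0.45     0.80    -0.15]
  [  -0.05     0.00     0.65]
d = (I − A) x:
  d_L = (+0.95)·1300 + (-0.40)·1750 + (+0.00)·750 = 535.000
  d_C = (-0.45)·1300 + (+0.80)·1750 + (-0.15)·750 = 702.500
  d_A = (-0.05)·1300 + (+0.00)·1750 + (+0.65)·750 = 422.500

d_A = 422.500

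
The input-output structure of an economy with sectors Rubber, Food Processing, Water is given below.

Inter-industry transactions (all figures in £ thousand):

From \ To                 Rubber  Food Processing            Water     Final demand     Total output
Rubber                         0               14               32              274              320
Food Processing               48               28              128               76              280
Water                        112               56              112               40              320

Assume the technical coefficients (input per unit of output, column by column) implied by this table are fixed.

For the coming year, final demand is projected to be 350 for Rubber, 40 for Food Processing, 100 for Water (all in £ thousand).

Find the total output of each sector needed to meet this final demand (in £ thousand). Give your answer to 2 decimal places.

x_1 = 413.95, x_2 = 325.37, x_3 = 476.86

Technical coefficients a_ij = z_ij / X_j:
  a_11 = 0/320 = 0.00, a_21 = 48/320 = 0.15, a_31 = 112/320 = 0.35
  a_12 = 14/280 = 0.05, a_22 = 28/280 = 0.10, a_32 = 56/280 = 0.20
  a_13 = 32/320 = 0.10, a_23 = 128/320 = 0.40, a_33 = 112/320 = 0.35
I − A =
  [   1.00    -0.05    -0.10]
  [  -0.15     0.90    -0.40]
  [  -0.35    -0.20     0.65]
Cofactors of I−A, C_ij = (−1)^(i+j)·(minor ij) (rows/columns in the sector order above):
  C_11 = (0.90)(0.65) − (-0.40)(-0.20) = 0.5050
  C_12 = −[(-0.15)(0.65) − (-0.40)(-0.35)] = 0.2375
  C_13 = (-0.15)(-0.20) − (0.90)(-0.35) = 0.3450
  C_21 = −[(-0.05)(0.65) − (-0.10)(-0.20)] = 0.0525
  C_22 = (1.00)(0.65) − (-0.10)(-0.35) = 0.6150
  C_23 = −[(1.00)(-0.20) − (-0.05)(-0.35)] = 0.2175
  C_31 = (-0.05)(-0.40) − (-0.10)(0.90) = 0.1100
  C_32 = −[(1.00)(-0.40) − (-0.10)(-0.15)] = 0.4150
  C_33 = (1.00)(0.90) − (-0.05)(-0.15) = 0.8925
det(I−A) = Σ_j (I−A)_1j·C_1j = (1.00)(0.5050) + (-0.05)(0.2375) + (-0.10)(0.3450) = 0.458625
adj(I−A) = Cᵀ =
  [ 0.5050   0.0525   0.1100]
  [ 0.2375   0.6150   0.4150]
  [ 0.3450   0.2175   0.8925]
(I − A)⁻¹ = adj(I−A) / det(I−A) ≈
  [   1.1011     0.1145     0.2398]
  [   0.5179     1.3410     0.9049]
  [   0.7522     0.4742     1.9460]
x = (I − A)⁻¹ d = adj(I−A)·d / det(I−A), with det(I−A) = 0.458625:
  x_1 = (0.5050·350 + 0.0525·40 + 0.1100·100) / 0.458625 = 189.85 / 0.458625 ≈ 413.95
  x_2 = (0.2375·350 + 0.6150·40 + 0.4150·100) / 0.458625 = 149.225 / 0.458625 ≈ 325.37
  x_3 = (0.3450·350 + 0.2175·40 + 0.8925·100) / 0.458625 = 218.70 / 0.458625 ≈ 476.86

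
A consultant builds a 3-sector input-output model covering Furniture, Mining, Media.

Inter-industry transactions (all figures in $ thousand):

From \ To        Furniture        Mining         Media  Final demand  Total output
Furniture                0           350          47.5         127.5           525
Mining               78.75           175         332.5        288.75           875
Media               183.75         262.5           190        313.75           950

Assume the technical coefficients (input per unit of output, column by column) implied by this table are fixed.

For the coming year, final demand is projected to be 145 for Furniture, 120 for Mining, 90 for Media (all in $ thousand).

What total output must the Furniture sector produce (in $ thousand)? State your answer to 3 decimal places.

Technical coefficients a_ij = z_ij / X_j:
  a_11 = 0/525 = 0.00, a_21 = 78.75/525 = 0.15, a_31 = 183.75/525 = 0.35
  a_12 = 350/875 = 0.40, a_22 = 175/875 = 0.20, a_32 = 262.5/875 = 0.30
  a_13 = 47.5/950 = 0.05, a_23 = 332.5/950 = 0.35, a_33 = 190/950 = 0.20
I − A =
  [   1.00    -0.40    -0.05]
  [  -0.15     0.80    -0.35]
  [  -0.35    -0.30     0.80]
Cofactors of I−A, C_ij = (−1)^(i+j)·(minor ij) (rows/columns in the sector order above):
  C_11 = (0.80)(0.80) − (-0.35)(-0.30) = 0.5350
  C_12 = −[(-0.15)(0.80) − (-0.35)(-0.35)] = 0.2425
  C_13 = (-0.15)(-0.30) − (0.80)(-0.35) = 0.3250
  C_21 = −[(-0.40)(0.80) − (-0.05)(-0.30)] = 0.3350
  C_22 = (1.00)(0.80) − (-0.05)(-0.35) = 0.7825
  C_23 = −[(1.00)(-0.30) − (-0.40)(-0.35)] = 0.4400
  C_31 = (-0.40)(-0.35) − (-0.05)(0.80) = 0.1800
  C_32 = −[(1.00)(-0.35) − (-0.05)(-0.15)] = 0.3575
  C_33 = (1.00)(0.80) − (-0.40)(-0.15) = 0.7400
det(I−A) = Σ_j (I−A)_1j·C_1j = (1.00)(0.5350) + (-0.40)(0.2425) + (-0.05)(0.3250) = 0.42175
adj(I−A) = Cᵀ =
  [ 0.5350   0.3350   0.1800]
  [ 0.2425   0.7825   0.3575]
  [ 0.3250   0.4400   0.7400]
(I − A)⁻¹ = adj(I−A) / det(I−A) ≈
  [   1.2685     0.7943     0.4268]
  [   0.5750     1.8554     0.8477]
  [   0.7706     1.0433     1.7546]
x = (I − A)⁻¹ d = adj(I−A)·d / det(I−A), with det(I−A) = 0.42175:
  x_1 = (0.5350·145 + 0.3350·120 + 0.1800·90) / 0.42175 = 133.975 / 0.42175 ≈ 317.664
  x_2 = (0.2425·145 + 0.7825·120 + 0.3575·90) / 0.42175 = 161.2375 / 0.42175 ≈ 382.306
  x_3 = (0.3250·145 + 0.4400·120 + 0.7400·90) / 0.42175 = 166.525 / 0.42175 ≈ 394.843

x_1 = 317.664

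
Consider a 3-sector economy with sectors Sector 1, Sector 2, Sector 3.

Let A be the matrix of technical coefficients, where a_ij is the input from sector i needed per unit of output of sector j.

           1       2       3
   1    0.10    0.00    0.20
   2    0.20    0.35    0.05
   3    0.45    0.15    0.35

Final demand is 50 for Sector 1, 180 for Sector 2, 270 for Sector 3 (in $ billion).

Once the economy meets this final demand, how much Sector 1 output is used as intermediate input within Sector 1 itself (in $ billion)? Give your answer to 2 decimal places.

I − A =
  [   0.90     0.00    -0.20]
  [  -0.20     0.65    -0.05]
  [  -0.45    -0.15     0.65]
Cofactors of I−A, C_ij = (−1)^(i+j)·(minor ij) (rows/columns in the sector order above):
  C_11 = (0.65)(0.65) − (-0.05)(-0.15) = 0.4150
  C_12 = −[(-0.20)(0.65) − (-0.05)(-0.45)] = 0.1525
  C_13 = (-0.20)(-0.15) − (0.65)(-0.45) = 0.3225
  C_21 = −[(0.00)(0.65) − (-0.20)(-0.15)] = 0.0300
  C_22 = (0.90)(0.65) − (-0.20)(-0.45) = 0.4950
  C_23 = −[(0.90)(-0.15) − (0.00)(-0.45)] = 0.1350
  C_31 = (0.00)(-0.05) − (-0.20)(0.65) = 0.1300
  C_32 = −[(0.90)(-0.05) − (-0.20)(-0.20)] = 0.0850
  C_33 = (0.90)(0.65) − (0.00)(-0.20) = 0.5850
det(I−A) = Σ_j (I−A)_1j·C_1j = (0.90)(0.4150) + (0.00)(0.1525) + (-0.20)(0.3225) = 0.3090
adj(I−A) = Cᵀ =
  [ 0.4150   0.0300   0.1300]
  [ 0.1525   0.4950   0.0850]
  [ 0.3225   0.1350   0.5850]
(I − A)⁻¹ = adj(I−A) / det(I−A) ≈
  [   1.3430     0.0971     0.4207]
  [   0.4935     1.6019     0.2751]
  [   1.0437     0.4369     1.8932]
First solve x = (I − A)⁻¹ d = adj(I−A)·d / det(I−A); in particular x_1 = (0.4150·50 + 0.0300·180 + 0.1300·270) / 0.3090 = 61.25 / 0.3090 ≈ 198.2201.
Intermediate flow from 1 to 1: z_11 = a_11 · x_1 = 0.10 × 61.25 / 0.3090 = 6.125 / 0.3090 ≈ 19.82.

z_11 = 19.82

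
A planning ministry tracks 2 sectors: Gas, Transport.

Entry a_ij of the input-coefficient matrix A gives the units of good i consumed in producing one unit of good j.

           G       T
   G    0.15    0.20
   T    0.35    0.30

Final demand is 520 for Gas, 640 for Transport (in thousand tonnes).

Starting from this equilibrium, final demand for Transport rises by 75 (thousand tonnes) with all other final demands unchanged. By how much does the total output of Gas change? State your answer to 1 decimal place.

Δx_G = 28.6

I − A =
  [   0.85    -0.20]
  [  -0.35     0.70]
det(I−A) = (0.85)(0.70) − (-0.20)(-0.35) = 0.5250
adj(I−A) = [[0.70, 0.20], [0.35, 0.85]]
(I − A)⁻¹ = adj(I−A) / det(I−A) ≈
  [   1.3333     0.3810]
  [   0.6667     1.6190]
Δx = (I − A)⁻¹ Δd with Δd having +75 in the Transport component and 0 elsewhere.
So Δx_G = L_GT · (+75), where L_GT = adj(I−A)_GT / det(I−A) = 0.20 / 0.5250.
Δx_G = 0.20 × (+75) / 0.5250 = 15.00 / 0.5250 ≈ 28.6.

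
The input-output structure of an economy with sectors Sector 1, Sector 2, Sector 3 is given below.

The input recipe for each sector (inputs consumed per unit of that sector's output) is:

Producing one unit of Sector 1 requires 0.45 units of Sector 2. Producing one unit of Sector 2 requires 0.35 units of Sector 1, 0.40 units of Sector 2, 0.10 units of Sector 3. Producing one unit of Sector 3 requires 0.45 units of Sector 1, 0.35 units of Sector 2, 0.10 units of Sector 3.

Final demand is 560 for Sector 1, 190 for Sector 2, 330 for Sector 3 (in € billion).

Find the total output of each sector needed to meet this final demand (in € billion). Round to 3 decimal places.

I − A =
  [   1.00    -0.35    -0.45]
  [  -0.45     0.60    -0.35]
  [   0.00    -0.10     0.90]
Cofactors of I−A, C_ij = (−1)^(i+j)·(minor ij) (rows/columns in the sector order above):
  C_11 = (0.60)(0.90) − (-0.35)(-0.10) = 0.5050
  C_12 = −[(-0.45)(0.90) − (-0.35)(0.00)] = 0.4050
  C_13 = (-0.45)(-0.10) − (0.60)(0.00) = 0.0450
  C_21 = −[(-0.35)(0.90) − (-0.45)(-0.10)] = 0.3600
  C_22 = (1.00)(0.90) − (-0.45)(0.00) = 0.9000
  C_23 = −[(1.00)(-0.10) − (-0.35)(0.00)] = 0.1000
  C_31 = (-0.35)(-0.35) − (-0.45)(0.60) = 0.3925
  C_32 = −[(1.00)(-0.35) − (-0.45)(-0.45)] = 0.5525
  C_33 = (1.00)(0.60) − (-0.35)(-0.45) = 0.4425
det(I−A) = Σ_j (I−A)_1j·C_1j = (1.00)(0.5050) + (-0.35)(0.4050) + (-0.45)(0.0450) = 0.3430
adj(I−A) = Cᵀ =
  [ 0.5050   0.3600   0.3925]
  [ 0.4050   0.9000   0.5525]
  [ 0.0450   0.1000   0.4425]
(I − A)⁻¹ = adj(I−A) / det(I−A) ≈
  [   1.4723     1.0496     1.1443]
  [   1.1808     2.6239     1.6108]
  [   0.1312     0.2915     1.2901]
x = (I − A)⁻¹ d = adj(I−A)·d / det(I−A), with det(I−A) = 0.3430:
  x_1 = (0.5050·560 + 0.3600·190 + 0.3925·330) / 0.3430 = 480.725 / 0.3430 ≈ 1401.531
  x_2 = (0.4050·560 + 0.9000·190 + 0.5525·330) / 0.3430 = 580.125 / 0.3430 ≈ 1691.327
  x_3 = (0.0450·560 + 0.1000·190 + 0.4425·330) / 0.3430 = 190.225 / 0.3430 ≈ 554.592

x_1 = 1401.531, x_2 = 1691.327, x_3 = 554.592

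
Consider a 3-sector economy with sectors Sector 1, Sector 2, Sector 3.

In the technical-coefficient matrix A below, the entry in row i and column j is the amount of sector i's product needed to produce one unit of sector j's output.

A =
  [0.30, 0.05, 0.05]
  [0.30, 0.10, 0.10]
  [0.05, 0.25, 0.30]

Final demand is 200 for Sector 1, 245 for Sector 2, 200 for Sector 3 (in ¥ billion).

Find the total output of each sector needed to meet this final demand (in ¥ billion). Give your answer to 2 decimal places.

I − A =
  [   0.70    -0.05    -0.05]
  [  -0.30     0.90    -0.10]
  [  -0.05    -0.25     0.70]
Cofactors of I−A, C_ij = (−1)^(i+j)·(minor ij) (rows/columns in the sector order above):
  C_11 = (0.90)(0.70) − (-0.10)(-0.25) = 0.6050
  C_12 = −[(-0.30)(0.70) − (-0.10)(-0.05)] = 0.2150
  C_13 = (-0.30)(-0.25) − (0.90)(-0.05) = 0.1200
  C_21 = −[(-0.05)(0.70) − (-0.05)(-0.25)] = 0.0475
  C_22 = (0.70)(0.70) − (-0.05)(-0.05) = 0.4875
  C_23 = −[(0.70)(-0.25) − (-0.05)(-0.05)] = 0.1775
  C_31 = (-0.05)(-0.10) − (-0.05)(0.90) = 0.0500
  C_32 = −[(0.70)(-0.10) − (-0.05)(-0.30)] = 0.0850
  C_33 = (0.70)(0.90) − (-0.05)(-0.30) = 0.6150
det(I−A) = Σ_j (I−A)_1j·C_1j = (0.70)(0.6050) + (-0.05)(0.2150) + (-0.05)(0.1200) = 0.40675
adj(I−A) = Cᵀ =
  [ 0.6050   0.0475   0.0500]
  [ 0.2150   0.4875   0.0850]
  [ 0.1200   0.1775   0.6150]
(I − A)⁻¹ = adj(I−A) / det(I−A) ≈
  [   1.4874     0.1168     0.1229]
  [   0.5286     1.1985     0.2090]
  [   0.2950     0.4364     1.5120]
x = (I − A)⁻¹ d = adj(I−A)·d / det(I−A), with det(I−A) = 0.40675:
  x_1 = (0.6050·200 + 0.0475·245 + 0.0500·200) / 0.40675 = 142.6375 / 0.40675 ≈ 350.68
  x_2 = (0.2150·200 + 0.4875·245 + 0.0850·200) / 0.40675 = 179.4375 / 0.40675 ≈ 441.15
  x_3 = (0.1200·200 + 0.1775·245 + 0.6150·200) / 0.40675 = 190.4875 / 0.40675 ≈ 468.32

x_1 = 350.68, x_2 = 441.15, x_3 = 468.32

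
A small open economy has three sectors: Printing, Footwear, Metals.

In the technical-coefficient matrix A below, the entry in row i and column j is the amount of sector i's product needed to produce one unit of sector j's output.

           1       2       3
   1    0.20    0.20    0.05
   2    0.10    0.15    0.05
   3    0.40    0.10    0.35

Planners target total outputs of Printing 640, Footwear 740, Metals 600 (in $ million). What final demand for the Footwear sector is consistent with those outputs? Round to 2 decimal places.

I − A =
  [   0.80    -0.20    -0.05]
  [  -0.10     0.85    -0.05]
  [  -0.40    -0.10     0.65]
d = (I − A) x:
  d_1 = (+0.80)·640 + (-0.20)·740 + (-0.05)·600 = 334.00
  d_2 = (-0.10)·640 + (+0.85)·740 + (-0.05)·600 = 535.00
  d_3 = (-0.40)·640 + (-0.10)·740 + (+0.65)·600 = 60.00

d_2 = 535.00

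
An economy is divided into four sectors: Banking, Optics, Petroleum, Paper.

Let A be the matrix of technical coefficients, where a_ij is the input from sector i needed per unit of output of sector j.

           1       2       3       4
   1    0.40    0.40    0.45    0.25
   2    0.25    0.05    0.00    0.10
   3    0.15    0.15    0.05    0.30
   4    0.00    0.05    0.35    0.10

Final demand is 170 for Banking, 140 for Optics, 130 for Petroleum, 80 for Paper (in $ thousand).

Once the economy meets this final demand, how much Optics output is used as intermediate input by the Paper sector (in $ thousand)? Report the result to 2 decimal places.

z_24 = 29.81

I − A =
  [   0.60    -0.40    -0.45    -0.25]
  [  -0.25     0.95     0.00    -0.10]
  [  -0.15    -0.15     0.95    -0.30]
  [   0.00    -0.05    -0.35     0.90]
Compute the cofactors C_ij = (−1)^(i+j)·(3×3 minor ij) of I−A; the adjugate is their transpose:
adj(I−A) = Cᵀ =
  [ 0.702500   0.392500   0.479625   0.398625]
  [ 0.192750   0.376125   0.144125   0.143375]
  [ 0.165000   0.145875   0.416875   0.201000]
  [ 0.074875   0.077625   0.170125   0.365500]
det(I−A) = Σ_j (I−A)_1j·C_1j = (0.60)(0.702500) + (-0.40)(0.192750) + (-0.45)(0.165000) + (-0.25)(0.074875) = 0.25143125
(I − A)⁻¹ = adj(I−A) / det(I−A) ≈
  [   2.7940     1.5611     1.9076     1.5854]
  [   0.7666     1.4959     0.5732     0.5702]
  [   0.6562     0.5802     1.6580     0.7994]
  [   0.2978     0.3087     0.6766     1.4537]
First solve x = (I − A)⁻¹ d = adj(I−A)·d / det(I−A); in particular x_4 = (0.074875·170 + 0.077625·140 + 0.170125·130 + 0.365500·80) / 0.25143125 = 74.9525 / 0.25143125 ≈ 298.1034.
Intermediate flow from 2 to 4: z_24 = a_24 · x_4 = 0.10 × 74.9525 / 0.25143125 = 7.49525 / 0.25143125 ≈ 29.81.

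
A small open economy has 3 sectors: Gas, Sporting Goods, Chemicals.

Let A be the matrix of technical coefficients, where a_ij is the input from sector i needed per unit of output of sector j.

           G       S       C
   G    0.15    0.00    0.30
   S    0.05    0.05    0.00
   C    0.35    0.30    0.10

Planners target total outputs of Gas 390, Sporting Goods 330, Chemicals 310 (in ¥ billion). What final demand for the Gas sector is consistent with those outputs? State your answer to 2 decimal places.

I − A =
  [   0.85     0.00    -0.30]
  [  -0.05     0.95     0.00]
  [  -0.35    -0.30     0.90]
d = (I − A) x:
  d_G = (+0.85)·390 + (+0.00)·330 + (-0.30)·310 = 238.50
  d_S = (-0.05)·390 + (+0.95)·330 + (+0.00)·310 = 294.00
  d_C = (-0.35)·390 + (-0.30)·330 + (+0.90)·310 = 43.50

d_G = 238.50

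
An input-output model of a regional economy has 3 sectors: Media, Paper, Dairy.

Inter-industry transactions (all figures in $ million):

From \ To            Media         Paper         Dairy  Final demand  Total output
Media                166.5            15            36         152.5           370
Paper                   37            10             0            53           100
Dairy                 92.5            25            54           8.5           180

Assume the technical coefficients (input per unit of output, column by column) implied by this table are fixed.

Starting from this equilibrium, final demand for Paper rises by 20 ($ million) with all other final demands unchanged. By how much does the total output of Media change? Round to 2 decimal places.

Technical coefficients a_ij = z_ij / X_j:
  a_11 = 166.5/370 = 0.45, a_21 = 37/370 = 0.10, a_31 = 92.5/370 = 0.25
  a_12 = 15/100 = 0.15, a_22 = 10/100 = 0.10, a_32 = 25/100 = 0.25
  a_13 = 36/180 = 0.20, a_23 = 0/180 = 0.00, a_33 = 54/180 = 0.30
I − A =
  [   0.55    -0.15    -0.20]
  [  -0.10     0.90     0.00]
  [  -0.25    -0.25     0.70]
Cofactors of I−A, C_ij = (−1)^(i+j)·(minor ij) (rows/columns in the sector order above):
  C_11 = (0.90)(0.70) − (0.00)(-0.25) = 0.6300
  C_12 = −[(-0.10)(0.70) − (0.00)(-0.25)] = 0.0700
  C_13 = (-0.10)(-0.25) − (0.90)(-0.25) = 0.2500
  C_21 = −[(-0.15)(0.70) − (-0.20)(-0.25)] = 0.1550
  C_22 = (0.55)(0.70) − (-0.20)(-0.25) = 0.3350
  C_23 = −[(0.55)(-0.25) − (-0.15)(-0.25)] = 0.1750
  C_31 = (-0.15)(0.00) − (-0.20)(0.90) = 0.1800
  C_32 = −[(0.55)(0.00) − (-0.20)(-0.10)] = 0.0200
  C_33 = (0.55)(0.90) − (-0.15)(-0.10) = 0.4800
det(I−A) = Σ_j (I−A)_1j·C_1j = (0.55)(0.6300) + (-0.15)(0.0700) + (-0.20)(0.2500) = 0.2860
adj(I−A) = Cᵀ =
  [ 0.6300   0.1550   0.1800]
  [ 0.0700   0.3350   0.0200]
  [ 0.2500   0.1750   0.4800]
(I − A)⁻¹ = adj(I−A) / det(I−A) ≈
  [   2.2028     0.5420     0.6294]
  [   0.2448     1.1713     0.0699]
  [   0.8741     0.6119     1.6783]
Δx = (I − A)⁻¹ Δd with Δd having +20 in the Paper component and 0 elsewhere.
So Δx_1 = L_12 · (+20), where L_12 = adj(I−A)_12 / det(I−A) = 0.1550 / 0.2860.
Δx_1 = 0.1550 × (+20) / 0.2860 = 3.10 / 0.2860 ≈ 10.84.

Δx_1 = 10.84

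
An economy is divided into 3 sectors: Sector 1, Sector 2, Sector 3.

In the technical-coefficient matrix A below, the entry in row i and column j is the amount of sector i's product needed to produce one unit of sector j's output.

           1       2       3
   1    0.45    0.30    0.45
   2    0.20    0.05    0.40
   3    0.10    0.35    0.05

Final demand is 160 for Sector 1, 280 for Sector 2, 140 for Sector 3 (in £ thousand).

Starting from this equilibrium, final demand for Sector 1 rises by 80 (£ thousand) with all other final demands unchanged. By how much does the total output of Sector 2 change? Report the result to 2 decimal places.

I − A =
  [   0.55    -0.30    -0.45]
  [  -0.20     0.95    -0.40]
  [  -0.10    -0.35     0.95]
Cofactors of I−A, C_ij = (−1)^(i+j)·(minor ij) (rows/columns in the sector order above):
  C_11 = (0.95)(0.95) − (-0.40)(-0.35) = 0.7625
  C_12 = −[(-0.20)(0.95) − (-0.40)(-0.10)] = 0.2300
  C_13 = (-0.20)(-0.35) − (0.95)(-0.10) = 0.1650
  C_21 = −[(-0.30)(0.95) − (-0.45)(-0.35)] = 0.4425
  C_22 = (0.55)(0.95) − (-0.45)(-0.10) = 0.4775
  C_23 = −[(0.55)(-0.35) − (-0.30)(-0.10)] = 0.2225
  C_31 = (-0.30)(-0.40) − (-0.45)(0.95) = 0.5475
  C_32 = −[(0.55)(-0.40) − (-0.45)(-0.20)] = 0.3100
  C_33 = (0.55)(0.95) − (-0.30)(-0.20) = 0.4625
det(I−A) = Σ_j (I−A)_1j·C_1j = (0.55)(0.7625) + (-0.30)(0.2300) + (-0.45)(0.1650) = 0.276125
adj(I−A) = Cᵀ =
  [ 0.7625   0.4425   0.5475]
  [ 0.2300   0.4775   0.3100]
  [ 0.1650   0.2225   0.4625]
(I − A)⁻¹ = adj(I−A) / det(I−A) ≈
  [   2.7614     1.6025     1.9828]
  [   0.8330     1.7293     1.1227]
  [   0.5976     0.8058     1.6750]
Δx = (I − A)⁻¹ Δd with Δd having +80 in the Sector 1 component and 0 elsewhere.
So Δx_2 = L_21 · (+80), where L_21 = adj(I−A)_21 / det(I−A) = 0.2300 / 0.276125.
Δx_2 = 0.2300 × (+80) / 0.276125 = 18.40 / 0.276125 ≈ 66.64.

Δx_2 = 66.64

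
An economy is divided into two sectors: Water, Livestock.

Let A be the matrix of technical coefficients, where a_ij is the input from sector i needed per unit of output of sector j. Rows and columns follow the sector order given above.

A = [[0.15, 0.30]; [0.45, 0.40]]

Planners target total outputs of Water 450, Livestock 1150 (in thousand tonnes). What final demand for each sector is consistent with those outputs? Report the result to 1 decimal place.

I − A =
  [   0.85    -0.30]
  [  -0.45     0.60]
d = (I − A) x:
  d_W = (+0.85)·450 + (-0.30)·1150 = 37.5
  d_L = (-0.45)·450 + (+0.60)·1150 = 487.5

d_W = 37.5, d_L = 487.5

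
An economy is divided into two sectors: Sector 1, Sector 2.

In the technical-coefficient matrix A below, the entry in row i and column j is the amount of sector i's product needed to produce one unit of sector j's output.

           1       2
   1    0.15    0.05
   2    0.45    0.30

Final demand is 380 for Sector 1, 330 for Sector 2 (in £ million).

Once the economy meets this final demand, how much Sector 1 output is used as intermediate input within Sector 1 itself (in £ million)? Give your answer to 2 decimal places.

z_11 = 74.02

I − A =
  [   0.85    -0.05]
  [  -0.45     0.70]
det(I−A) = (0.85)(0.70) − (-0.05)(-0.45) = 0.5725
adj(I−A) = [[0.70, 0.05], [0.45, 0.85]]
(I − A)⁻¹ = adj(I−A) / det(I−A) ≈
  [   1.2227     0.0873]
  [   0.7860     1.4847]
First solve x = (I − A)⁻¹ d = adj(I−A)·d / det(I−A); in particular x_1 = (0.70·380 + 0.05·330) / 0.5725 = 282.50 / 0.5725 ≈ 493.4498.
Intermediate flow from 1 to 1: z_11 = a_11 · x_1 = 0.15 × 282.50 / 0.5725 = 42.375 / 0.5725 ≈ 74.02.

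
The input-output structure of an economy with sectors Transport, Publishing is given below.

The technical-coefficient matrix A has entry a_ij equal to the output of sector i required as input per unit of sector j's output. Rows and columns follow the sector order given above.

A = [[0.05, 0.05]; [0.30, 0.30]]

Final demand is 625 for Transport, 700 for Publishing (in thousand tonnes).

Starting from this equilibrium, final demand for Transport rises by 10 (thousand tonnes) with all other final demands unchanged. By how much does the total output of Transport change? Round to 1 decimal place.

Δx_T = 10.8

I − A =
  [   0.95    -0.05]
  [  -0.30     0.70]
det(I−A) = (0.95)(0.70) − (-0.05)(-0.30) = 0.6500
adj(I−A) = [[0.70, 0.05], [0.30, 0.95]]
(I − A)⁻¹ = adj(I−A) / det(I−A) ≈
  [   1.0769     0.0769]
  [   0.4615     1.4615]
Δx = (I − A)⁻¹ Δd with Δd having +10 in the Transport component and 0 elsewhere.
So Δx_T = L_TT · (+10), where L_TT = adj(I−A)_TT / det(I−A) = 0.70 / 0.6500.
Δx_T = 0.70 × (+10) / 0.6500 = 7.00 / 0.6500 ≈ 10.8.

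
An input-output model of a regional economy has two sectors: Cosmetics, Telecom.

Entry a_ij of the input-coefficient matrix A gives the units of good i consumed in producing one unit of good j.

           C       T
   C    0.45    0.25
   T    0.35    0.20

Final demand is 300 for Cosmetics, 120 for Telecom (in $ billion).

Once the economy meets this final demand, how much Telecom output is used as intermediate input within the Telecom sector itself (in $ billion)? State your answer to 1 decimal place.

I − A =
  [   0.55    -0.25]
  [  -0.35     0.80]
det(I−A) = (0.55)(0.80) − (-0.25)(-0.35) = 0.3525
adj(I−A) = [[0.80, 0.25], [0.35, 0.55]]
(I − A)⁻¹ = adj(I−A) / det(I−A) ≈
  [   2.2695     0.7092]
  [   0.9929     1.5603]
First solve x = (I − A)⁻¹ d = adj(I−A)·d / det(I−A); in particular x_T = (0.35·300 + 0.55·120) / 0.3525 = 171.00 / 0.3525 ≈ 485.106.
Intermediate flow from T to T: z_TT = a_TT · x_T = 0.20 × 171.00 / 0.3525 = 34.20 / 0.3525 ≈ 97.0.

z_TT = 97.0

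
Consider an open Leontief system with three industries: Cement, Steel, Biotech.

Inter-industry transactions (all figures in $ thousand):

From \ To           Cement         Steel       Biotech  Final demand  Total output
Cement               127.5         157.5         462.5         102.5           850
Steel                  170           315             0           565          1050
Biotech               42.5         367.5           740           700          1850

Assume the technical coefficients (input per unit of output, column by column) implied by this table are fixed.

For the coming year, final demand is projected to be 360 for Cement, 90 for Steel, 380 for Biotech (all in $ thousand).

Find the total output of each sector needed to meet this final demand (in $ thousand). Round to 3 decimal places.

Technical coefficients a_ij = z_ij / X_j:
  a_CC = 127.5/850 = 0.15, a_SC = 170/850 = 0.20, a_BC = 42.5/850 = 0.05
  a_CS = 157.5/1050 = 0.15, a_SS = 315/1050 = 0.30, a_BS = 367.5/1050 = 0.35
  a_CB = 462.5/1850 = 0.25, a_SB = 0/1850 = 0.00, a_BB = 740/1850 = 0.40
I − A =
  [   0.85    -0.15    -0.25]
  [  -0.20     0.70     0.00]
  [  -0.05    -0.35     0.60]
Cofactors of I−A, C_ij = (−1)^(i+j)·(minor ij) (rows/columns in the sector order above):
  C_11 = (0.70)(0.60) − (0.00)(-0.35) = 0.4200
  C_12 = −[(-0.20)(0.60) − (0.00)(-0.05)] = 0.1200
  C_13 = (-0.20)(-0.35) − (0.70)(-0.05) = 0.1050
  C_21 = −[(-0.15)(0.60) − (-0.25)(-0.35)] = 0.1775
  C_22 = (0.85)(0.60) − (-0.25)(-0.05) = 0.4975
  C_23 = −[(0.85)(-0.35) − (-0.15)(-0.05)] = 0.3050
  C_31 = (-0.15)(0.00) − (-0.25)(0.70) = 0.1750
  C_32 = −[(0.85)(0.00) − (-0.25)(-0.20)] = 0.0500
  C_33 = (0.85)(0.70) − (-0.15)(-0.20) = 0.5650
det(I−A) = Σ_j (I−A)_1j·C_1j = (0.85)(0.4200) + (-0.15)(0.1200) + (-0.25)(0.1050) = 0.31275
adj(I−A) = Cᵀ =
  [ 0.4200   0.1775   0.1750]
  [ 0.1200   0.4975   0.0500]
  [ 0.1050   0.3050   0.5650]
(I − A)⁻¹ = adj(I−A) / det(I−A) ≈
  [   1.3429     0.5675     0.5596]
  [   0.3837     1.5907     0.1599]
  [   0.3357     0.9752     1.8066]
x = (I − A)⁻¹ d = adj(I−A)·d / det(I−A), with det(I−A) = 0.31275:
  x_C = (0.4200·360 + 0.1775·90 + 0.1750·380) / 0.31275 = 233.675 / 0.31275 ≈ 747.162
  x_S = (0.1200·360 + 0.4975·90 + 0.0500·380) / 0.31275 = 106.975 / 0.31275 ≈ 342.046
  x_B = (0.1050·360 + 0.3050·90 + 0.5650·380) / 0.31275 = 279.95 / 0.31275 ≈ 895.124

x_C = 747.162, x_S = 342.046, x_B = 895.124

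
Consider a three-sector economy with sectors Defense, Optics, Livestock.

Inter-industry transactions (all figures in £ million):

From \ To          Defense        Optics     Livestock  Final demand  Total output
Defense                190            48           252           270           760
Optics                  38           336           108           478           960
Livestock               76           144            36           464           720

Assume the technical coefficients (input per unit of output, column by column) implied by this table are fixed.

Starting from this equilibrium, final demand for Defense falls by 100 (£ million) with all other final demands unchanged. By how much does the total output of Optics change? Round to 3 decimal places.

Technical coefficients a_ij = z_ij / X_j:
  a_DD = 190/760 = 0.25, a_OD = 38/760 = 0.05, a_LD = 76/760 = 0.10
  a_DO = 48/960 = 0.05, a_OO = 336/960 = 0.35, a_LO = 144/960 = 0.15
  a_DL = 252/720 = 0.35, a_OL = 108/720 = 0.15, a_LL = 36/720 = 0.05
I − A =
  [   0.75    -0.05    -0.35]
  [  -0.05     0.65    -0.15]
  [  -0.10    -0.15     0.95]
Cofactors of I−A, C_ij = (−1)^(i+j)·(minor ij) (rows/columns in the sector order above):
  C_11 = (0.65)(0.95) − (-0.15)(-0.15) = 0.5950
  C_12 = −[(-0.05)(0.95) − (-0.15)(-0.10)] = 0.0625
  C_13 = (-0.05)(-0.15) − (0.65)(-0.10) = 0.0725
  C_21 = −[(-0.05)(0.95) − (-0.35)(-0.15)] = 0.1000
  C_22 = (0.75)(0.95) − (-0.35)(-0.10) = 0.6775
  C_23 = −[(0.75)(-0.15) − (-0.05)(-0.10)] = 0.1175
  C_31 = (-0.05)(-0.15) − (-0.35)(0.65) = 0.2350
  C_32 = −[(0.75)(-0.15) − (-0.35)(-0.05)] = 0.1300
  C_33 = (0.75)(0.65) − (-0.05)(-0.05) = 0.4850
det(I−A) = Σ_j (I−A)_1j·C_1j = (0.75)(0.5950) + (-0.05)(0.0625) + (-0.35)(0.0725) = 0.41775
adj(I−A) = Cᵀ =
  [ 0.5950   0.1000   0.2350]
  [ 0.0625   0.6775   0.1300]
  [ 0.0725   0.1175   0.4850]
(I − A)⁻¹ = adj(I−A) / det(I−A) ≈
  [   1.4243     0.2394     0.5625]
  [   0.1496     1.6218     0.3112]
  [   0.1735     0.2813     1.1610]
Δx = (I − A)⁻¹ Δd with Δd having -100 in the Defense component and 0 elsewhere.
So Δx_O = L_OD · (-100), where L_OD = adj(I−A)_OD / det(I−A) = 0.0625 / 0.41775.
Δx_O = 0.0625 × (-100) / 0.41775 = -6.25 / 0.41775 ≈ -14.961.

Δx_O = -14.961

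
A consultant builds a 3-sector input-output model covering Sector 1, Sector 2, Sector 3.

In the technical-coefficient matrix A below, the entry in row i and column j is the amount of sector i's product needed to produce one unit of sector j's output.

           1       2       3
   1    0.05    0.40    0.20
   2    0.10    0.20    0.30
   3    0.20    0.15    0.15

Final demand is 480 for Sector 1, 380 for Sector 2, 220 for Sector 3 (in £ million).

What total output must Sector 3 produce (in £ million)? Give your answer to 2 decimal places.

x_3 = 640.76

I − A =
  [   0.95    -0.40    -0.20]
  [  -0.10     0.80    -0.30]
  [  -0.20    -0.15     0.85]
Cofactors of I−A, C_ij = (−1)^(i+j)·(minor ij) (rows/columns in the sector order above):
  C_11 = (0.80)(0.85) − (-0.30)(-0.15) = 0.6350
  C_12 = −[(-0.10)(0.85) − (-0.30)(-0.20)] = 0.1450
  C_13 = (-0.10)(-0.15) − (0.80)(-0.20) = 0.1750
  C_21 = −[(-0.40)(0.85) − (-0.20)(-0.15)] = 0.3700
  C_22 = (0.95)(0.85) − (-0.20)(-0.20) = 0.7675
  C_23 = −[(0.95)(-0.15) − (-0.40)(-0.20)] = 0.2225
  C_31 = (-0.40)(-0.30) − (-0.20)(0.80) = 0.2800
  C_32 = −[(0.95)(-0.30) − (-0.20)(-0.10)] = 0.3050
  C_33 = (0.95)(0.80) − (-0.40)(-0.10) = 0.7200
det(I−A) = Σ_j (I−A)_1j·C_1j = (0.95)(0.6350) + (-0.40)(0.1450) + (-0.20)(0.1750) = 0.51025
adj(I−A) = Cᵀ =
  [ 0.6350   0.3700   0.2800]
  [ 0.1450   0.7675   0.3050]
  [ 0.1750   0.2225   0.7200]
(I − A)⁻¹ = adj(I−A) / det(I−A) ≈
  [   1.2445     0.7251     0.5488]
  [   0.2842     1.5042     0.5977]
  [   0.3430     0.4361     1.4111]
x = (I − A)⁻¹ d = adj(I−A)·d / det(I−A), with det(I−A) = 0.51025:
  x_1 = (0.6350·480 + 0.3700·380 + 0.2800·220) / 0.51025 = 507.00 / 0.51025 ≈ 993.63
  x_2 = (0.1450·480 + 0.7675·380 + 0.3050·220) / 0.51025 = 428.35 / 0.51025 ≈ 839.49
  x_3 = (0.1750·480 + 0.2225·380 + 0.7200·220) / 0.51025 = 326.95 / 0.51025 ≈ 640.76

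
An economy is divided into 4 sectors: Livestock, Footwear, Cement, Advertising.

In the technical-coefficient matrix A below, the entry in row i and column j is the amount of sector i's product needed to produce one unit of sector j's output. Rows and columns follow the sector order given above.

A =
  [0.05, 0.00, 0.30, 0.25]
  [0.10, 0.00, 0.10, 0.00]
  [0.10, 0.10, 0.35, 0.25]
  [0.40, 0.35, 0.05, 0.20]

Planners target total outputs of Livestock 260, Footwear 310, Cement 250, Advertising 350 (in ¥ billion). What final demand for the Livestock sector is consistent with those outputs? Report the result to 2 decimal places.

d_1 = 84.50

I − A =
  [   0.95     0.00    -0.30    -0.25]
  [  -0.10     1.00    -0.10     0.00]
  [  -0.10    -0.10     0.65    -0.25]
  [  -0.40    -0.35    -0.05     0.80]
d = (I − A) x:
  d_1 = (+0.95)·260 + (+0.00)·310 + (-0.30)·250 + (-0.25)·350 = 84.50
  d_2 = (-0.10)·260 + (+1.00)·310 + (-0.10)·250 + (+0.00)·350 = 259.00
  d_3 = (-0.10)·260 + (-0.10)·310 + (+0.65)·250 + (-0.25)·350 = 18.00
  d_4 = (-0.40)·260 + (-0.35)·310 + (-0.05)·250 + (+0.80)·350 = 55.00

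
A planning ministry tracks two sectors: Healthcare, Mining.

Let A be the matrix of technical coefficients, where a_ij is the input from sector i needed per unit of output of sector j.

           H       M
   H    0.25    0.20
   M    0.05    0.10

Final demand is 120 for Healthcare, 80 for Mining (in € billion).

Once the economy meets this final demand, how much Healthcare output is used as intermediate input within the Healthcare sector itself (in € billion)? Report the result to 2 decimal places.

z_HH = 46.62

I − A =
  [   0.75    -0.20]
  [  -0.05     0.90]
det(I−A) = (0.75)(0.90) − (-0.20)(-0.05) = 0.6650
adj(I−A) = [[0.90, 0.20], [0.05, 0.75]]
(I − A)⁻¹ = adj(I−A) / det(I−A) ≈
  [   1.3534     0.3008]
  [   0.0752     1.1278]
First solve x = (I − A)⁻¹ d = adj(I−A)·d / det(I−A); in particular x_H = (0.90·120 + 0.20·80) / 0.6650 = 124.00 / 0.6650 ≈ 186.4662.
Intermediate flow from H to H: z_HH = a_HH · x_H = 0.25 × 124.00 / 0.6650 = 31.00 / 0.6650 ≈ 46.62.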